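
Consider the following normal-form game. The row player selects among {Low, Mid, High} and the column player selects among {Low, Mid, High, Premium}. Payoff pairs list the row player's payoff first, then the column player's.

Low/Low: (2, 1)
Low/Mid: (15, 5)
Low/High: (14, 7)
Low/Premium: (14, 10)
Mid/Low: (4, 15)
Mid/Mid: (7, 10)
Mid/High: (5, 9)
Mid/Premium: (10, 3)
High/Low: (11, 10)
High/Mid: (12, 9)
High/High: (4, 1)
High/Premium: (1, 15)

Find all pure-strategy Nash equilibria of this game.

(Low, Premium)

Check mutual best responses: a cell is a NE iff neither player can gain by unilaterally deviating.
The row player's best responses — vs Low: High (payoff 11); vs Mid: Low (payoff 15); vs High: Low (payoff 14); vs Premium: Low (payoff 14).
The column player's best responses — vs Low: Premium (payoff 10); vs Mid: Low (payoff 15); vs High: Premium (payoff 15).
The only mutual best response is (Low, Premium); neither player gains by switching there.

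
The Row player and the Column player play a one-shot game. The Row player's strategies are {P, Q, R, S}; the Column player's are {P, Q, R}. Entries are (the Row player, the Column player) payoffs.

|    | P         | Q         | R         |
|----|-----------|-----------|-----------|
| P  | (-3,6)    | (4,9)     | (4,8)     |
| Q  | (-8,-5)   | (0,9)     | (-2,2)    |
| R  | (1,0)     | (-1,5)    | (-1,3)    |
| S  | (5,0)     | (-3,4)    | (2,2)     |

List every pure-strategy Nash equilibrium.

A profile is a Nash equilibrium when each player is best-responding to the other.
The Row player's best responses — vs P: S (payoff 5); vs Q: P (payoff 4); vs R: P (payoff 4).
The Column player's best responses — vs P: Q (payoff 9); vs Q: Q (payoff 9); vs R: Q (payoff 5); vs S: Q (payoff 4).
The only mutual best response is (P, Q); neither player gains by switching there.

(P, Q)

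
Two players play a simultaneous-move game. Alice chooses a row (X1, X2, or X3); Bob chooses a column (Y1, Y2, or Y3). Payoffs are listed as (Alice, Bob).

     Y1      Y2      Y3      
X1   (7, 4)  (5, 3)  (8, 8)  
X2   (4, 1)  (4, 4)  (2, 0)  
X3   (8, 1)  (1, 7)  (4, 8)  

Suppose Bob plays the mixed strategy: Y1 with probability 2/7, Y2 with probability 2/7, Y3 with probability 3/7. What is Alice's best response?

Alice's best reply maximizes expected payoff against the mix.
X1: (2/7)·7 + (2/7)·5 + (3/7)·8 = 48/7
X2: (2/7)·4 + (2/7)·4 + (3/7)·2 = 22/7
X3: (2/7)·8 + (2/7)·1 + (3/7)·4 = 30/7
Highest expected payoff is 48/7, from X1.

X1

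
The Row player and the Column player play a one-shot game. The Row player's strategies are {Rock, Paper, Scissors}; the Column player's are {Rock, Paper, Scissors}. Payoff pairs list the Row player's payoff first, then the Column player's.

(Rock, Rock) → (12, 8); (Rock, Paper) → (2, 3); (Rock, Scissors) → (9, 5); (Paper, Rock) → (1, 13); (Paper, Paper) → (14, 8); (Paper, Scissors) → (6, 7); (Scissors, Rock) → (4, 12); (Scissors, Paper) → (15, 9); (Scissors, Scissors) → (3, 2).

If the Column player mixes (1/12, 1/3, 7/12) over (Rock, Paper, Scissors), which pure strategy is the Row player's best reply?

Paper

Compute the Row player's expected payoff from each pure strategy against the given mix.
Rock: (1/12)·12 + (1/3)·2 + (7/12)·9 = 83/12
Paper: (1/12)·1 + (1/3)·14 + (7/12)·6 = 33/4
Scissors: (1/12)·4 + (1/3)·15 + (7/12)·3 = 85/12
Highest expected payoff is 33/4, from Paper.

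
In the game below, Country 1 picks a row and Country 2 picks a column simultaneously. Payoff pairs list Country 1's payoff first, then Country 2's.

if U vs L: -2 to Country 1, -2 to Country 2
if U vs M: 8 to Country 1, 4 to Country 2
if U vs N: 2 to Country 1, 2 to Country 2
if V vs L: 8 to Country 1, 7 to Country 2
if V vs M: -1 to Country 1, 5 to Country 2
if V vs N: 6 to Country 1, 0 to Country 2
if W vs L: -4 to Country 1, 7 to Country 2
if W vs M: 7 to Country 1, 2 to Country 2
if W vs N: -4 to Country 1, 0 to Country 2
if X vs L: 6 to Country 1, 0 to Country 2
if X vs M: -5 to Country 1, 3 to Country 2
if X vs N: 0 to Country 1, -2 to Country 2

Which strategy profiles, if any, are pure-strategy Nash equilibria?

A profile is a Nash equilibrium when each player is best-responding to the other.
Country 1's best responses — vs L: V (payoff 8); vs M: U (payoff 8); vs N: V (payoff 6).
Country 2's best responses — vs U: M (payoff 4); vs V: L (payoff 7); vs W: L (payoff 7); vs X: M (payoff 3).
Mutual best responses occur at (U, M) and (V, L); at each, neither player gains by switching.

(U, M) and (V, L)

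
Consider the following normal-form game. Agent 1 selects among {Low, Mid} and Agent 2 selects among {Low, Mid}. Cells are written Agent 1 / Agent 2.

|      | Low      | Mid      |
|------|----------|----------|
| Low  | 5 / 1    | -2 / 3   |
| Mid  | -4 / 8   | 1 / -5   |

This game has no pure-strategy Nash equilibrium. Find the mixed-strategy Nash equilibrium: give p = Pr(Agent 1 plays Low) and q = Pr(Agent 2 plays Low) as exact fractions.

Each player's mixing probability is pinned down by making the *other* player indifferent.
Agent 2 indifferent between Low and Mid: p·1 + (1−p)·8 = p·3 + (1−p)·(-5) ⟹ 8 + (-7)p = (-5) + 8p ⟹ p = 13/15.
Agent 1 indifferent between Low and Mid: q·5 + (1−q)·(-2) = q·(-4) + (1−q)·1 ⟹ (-2) + 7q = 1 + (-5)q ⟹ q = 1/4.

p = 13/15, q = 1/4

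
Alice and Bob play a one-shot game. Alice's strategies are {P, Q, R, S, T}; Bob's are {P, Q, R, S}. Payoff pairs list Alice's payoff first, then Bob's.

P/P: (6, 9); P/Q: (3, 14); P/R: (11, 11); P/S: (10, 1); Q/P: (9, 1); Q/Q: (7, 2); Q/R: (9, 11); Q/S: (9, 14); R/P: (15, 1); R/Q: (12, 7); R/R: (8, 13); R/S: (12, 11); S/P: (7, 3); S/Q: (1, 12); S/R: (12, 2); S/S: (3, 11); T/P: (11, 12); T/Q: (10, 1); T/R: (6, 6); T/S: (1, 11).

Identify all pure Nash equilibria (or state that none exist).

None

Check mutual best responses: a cell is a NE iff neither player can gain by unilaterally deviating.
Alice's best responses — vs P: R (payoff 15); vs Q: R (payoff 12); vs R: S (payoff 12); vs S: R (payoff 12).
Bob's best responses — vs P: Q (payoff 14); vs Q: S (payoff 14); vs R: R (payoff 13); vs S: Q (payoff 12); vs T: P (payoff 12).
No cell has both players best-responding. For instance, Alice's best reply to R is S, but against S Bob prefers Q over R.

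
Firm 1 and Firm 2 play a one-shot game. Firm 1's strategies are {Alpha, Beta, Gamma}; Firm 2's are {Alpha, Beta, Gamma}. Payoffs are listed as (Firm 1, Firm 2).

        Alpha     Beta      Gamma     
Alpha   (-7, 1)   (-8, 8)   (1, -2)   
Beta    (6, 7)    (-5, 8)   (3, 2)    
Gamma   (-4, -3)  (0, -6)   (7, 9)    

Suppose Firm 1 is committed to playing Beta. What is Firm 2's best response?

With Firm 1 fixed at Beta, Firm 2's payoffs are: Alpha → 7, Beta → 8, Gamma → 2.
The maximum is 8, achieved by Beta.

Beta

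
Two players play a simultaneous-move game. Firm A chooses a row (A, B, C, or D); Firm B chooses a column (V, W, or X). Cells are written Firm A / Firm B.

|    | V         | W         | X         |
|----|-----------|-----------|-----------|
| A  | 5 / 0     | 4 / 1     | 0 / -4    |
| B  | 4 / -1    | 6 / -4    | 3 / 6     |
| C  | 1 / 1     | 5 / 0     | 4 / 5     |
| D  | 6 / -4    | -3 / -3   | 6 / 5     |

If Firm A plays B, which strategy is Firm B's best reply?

X

With Firm A fixed at B, Firm B's payoffs are: V → -1, W → -4, X → 6.
The maximum is 6, achieved by X.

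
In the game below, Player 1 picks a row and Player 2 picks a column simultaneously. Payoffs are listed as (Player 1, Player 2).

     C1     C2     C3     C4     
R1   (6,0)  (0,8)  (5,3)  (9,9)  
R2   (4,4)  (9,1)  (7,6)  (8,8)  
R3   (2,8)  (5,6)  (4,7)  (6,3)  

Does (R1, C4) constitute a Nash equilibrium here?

Holding Player 2 at C4: Player 1 gets 9 from R1, versus 8 from R2, 6 from R3. No profitable deviation for Player 1.
Holding Player 1 at R1: Player 2 gets 9 from C4, versus 0 from C1, 8 from C2, 3 from C3. No profitable deviation for Player 2 either.

Yes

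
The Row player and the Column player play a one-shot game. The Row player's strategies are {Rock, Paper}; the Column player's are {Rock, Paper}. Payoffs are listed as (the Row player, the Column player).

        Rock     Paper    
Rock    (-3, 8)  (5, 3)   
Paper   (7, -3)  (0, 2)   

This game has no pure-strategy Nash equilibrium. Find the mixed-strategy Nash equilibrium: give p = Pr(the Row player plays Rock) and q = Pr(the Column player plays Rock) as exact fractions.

In a mixed NE each player is indifferent between their pure strategies, so the opponent's mix sets the indifference.
The Column player indifferent between Rock and Paper: p·8 + (1−p)·(-3) = p·3 + (1−p)·2 ⟹ (-3) + 11p = 2 + 1p ⟹ p = 1/2.
The Row player indifferent between Rock and Paper: q·(-3) + (1−q)·5 = q·7 + (1−q)·0 ⟹ 5 + (-8)q = 0 + 7q ⟹ q = 1/3.

p = 1/2, q = 1/3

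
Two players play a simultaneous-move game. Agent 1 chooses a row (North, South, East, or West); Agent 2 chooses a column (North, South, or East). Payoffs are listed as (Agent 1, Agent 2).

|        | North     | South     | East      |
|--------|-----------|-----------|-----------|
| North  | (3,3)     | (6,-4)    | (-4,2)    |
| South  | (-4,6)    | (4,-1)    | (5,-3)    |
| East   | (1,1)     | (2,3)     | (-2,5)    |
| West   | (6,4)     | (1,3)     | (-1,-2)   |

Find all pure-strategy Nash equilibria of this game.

Find each player's best response to every opponent strategy; NE are the intersections.
Agent 1's best responses — vs North: West (payoff 6); vs South: North (payoff 6); vs East: South (payoff 5).
Agent 2's best responses — vs North: North (payoff 3); vs South: North (payoff 6); vs East: East (payoff 5); vs West: North (payoff 4).
The only mutual best response is (West, North); neither player gains by switching there.

(West, North)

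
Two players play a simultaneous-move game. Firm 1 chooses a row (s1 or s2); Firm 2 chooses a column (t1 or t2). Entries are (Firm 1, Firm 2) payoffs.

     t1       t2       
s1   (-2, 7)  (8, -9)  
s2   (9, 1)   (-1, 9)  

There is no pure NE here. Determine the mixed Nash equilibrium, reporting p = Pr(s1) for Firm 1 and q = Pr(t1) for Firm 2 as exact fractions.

In a mixed NE each player is indifferent between their pure strategies, so the opponent's mix sets the indifference.
Firm 2 indifferent between t1 and t2: p·7 + (1−p)·1 = p·(-9) + (1−p)·9 ⟹ 1 + 6p = 9 + (-18)p ⟹ p = 1/3.
Firm 1 indifferent between s1 and s2: q·(-2) + (1−q)·8 = q·9 + (1−q)·(-1) ⟹ 8 + (-10)q = (-1) + 10q ⟹ q = 9/20.

p = 1/3, q = 9/20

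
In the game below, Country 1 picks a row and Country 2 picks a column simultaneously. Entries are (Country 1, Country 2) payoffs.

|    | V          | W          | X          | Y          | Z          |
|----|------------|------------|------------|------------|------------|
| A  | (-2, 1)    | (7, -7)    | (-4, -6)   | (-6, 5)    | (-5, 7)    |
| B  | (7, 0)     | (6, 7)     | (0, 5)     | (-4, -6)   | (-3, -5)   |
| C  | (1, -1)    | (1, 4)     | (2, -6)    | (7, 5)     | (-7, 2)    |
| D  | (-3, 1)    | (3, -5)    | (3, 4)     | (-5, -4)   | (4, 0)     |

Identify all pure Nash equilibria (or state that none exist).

(C, Y) and (D, X)

Check mutual best responses: a cell is a NE iff neither player can gain by unilaterally deviating.
Country 1's best responses — vs V: B (payoff 7); vs W: A (payoff 7); vs X: D (payoff 3); vs Y: C (payoff 7); vs Z: D (payoff 4).
Country 2's best responses — vs A: Z (payoff 7); vs B: W (payoff 7); vs C: Y (payoff 5); vs D: X (payoff 4).
Mutual best responses occur at (C, Y) and (D, X); at each, neither player gains by switching.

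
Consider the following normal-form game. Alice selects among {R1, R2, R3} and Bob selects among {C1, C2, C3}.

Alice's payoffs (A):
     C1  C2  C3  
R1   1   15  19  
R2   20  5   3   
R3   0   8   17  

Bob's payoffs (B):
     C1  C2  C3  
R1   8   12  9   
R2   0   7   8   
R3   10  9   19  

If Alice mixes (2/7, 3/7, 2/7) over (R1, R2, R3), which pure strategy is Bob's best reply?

Compute Bob's expected payoff from each pure strategy against the given mix.
C1: (2/7)·8 + (3/7)·0 + (2/7)·10 = 36/7
C2: (2/7)·12 + (3/7)·7 + (2/7)·9 = 9
C3: (2/7)·9 + (3/7)·8 + (2/7)·19 = 80/7
Highest expected payoff is 80/7, from C3.

C3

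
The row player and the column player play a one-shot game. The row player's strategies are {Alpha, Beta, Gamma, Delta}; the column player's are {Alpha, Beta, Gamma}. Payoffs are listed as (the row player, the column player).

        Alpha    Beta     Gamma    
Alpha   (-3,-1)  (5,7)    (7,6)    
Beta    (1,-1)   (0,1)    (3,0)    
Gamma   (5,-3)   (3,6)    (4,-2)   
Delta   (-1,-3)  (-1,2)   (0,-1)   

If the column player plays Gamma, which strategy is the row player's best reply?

With the column player fixed at Gamma, the row player's payoffs are: Alpha → 7, Beta → 3, Gamma → 4, Delta → 0.
The maximum is 7, achieved by Alpha.

Alpha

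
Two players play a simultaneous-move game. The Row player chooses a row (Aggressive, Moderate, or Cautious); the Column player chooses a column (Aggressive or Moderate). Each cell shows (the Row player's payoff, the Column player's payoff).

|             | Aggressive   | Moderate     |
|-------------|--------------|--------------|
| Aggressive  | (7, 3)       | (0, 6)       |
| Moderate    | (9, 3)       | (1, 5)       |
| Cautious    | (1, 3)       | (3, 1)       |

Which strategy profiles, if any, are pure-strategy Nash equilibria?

None

Check mutual best responses: a cell is a NE iff neither player can gain by unilaterally deviating.
The Row player's best responses — vs Aggressive: Moderate (payoff 9); vs Moderate: Cautious (payoff 3).
The Column player's best responses — vs Aggressive: Moderate (payoff 6); vs Moderate: Moderate (payoff 5); vs Cautious: Aggressive (payoff 3).
No cell has both players best-responding. For instance, the Row player's best reply to Moderate is Cautious, but against Cautious the Column player prefers Aggressive over Moderate.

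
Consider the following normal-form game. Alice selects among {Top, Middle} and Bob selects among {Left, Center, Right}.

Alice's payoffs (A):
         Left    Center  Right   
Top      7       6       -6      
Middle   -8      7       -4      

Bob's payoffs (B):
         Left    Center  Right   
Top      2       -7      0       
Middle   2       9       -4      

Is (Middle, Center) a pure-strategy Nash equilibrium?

Yes

Holding Bob at Center: Alice gets 7 from Middle, versus 6 from Top. No profitable deviation for Alice.
Holding Alice at Middle: Bob gets 9 from Center, versus 2 from Left, -4 from Right. No profitable deviation for Bob either.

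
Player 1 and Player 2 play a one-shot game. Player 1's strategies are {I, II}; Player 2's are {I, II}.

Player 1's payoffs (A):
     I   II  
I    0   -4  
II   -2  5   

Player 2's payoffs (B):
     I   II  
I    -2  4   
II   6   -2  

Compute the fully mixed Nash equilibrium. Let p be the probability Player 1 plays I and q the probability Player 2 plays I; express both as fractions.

p = 4/7, q = 9/11

In a mixed NE each player is indifferent between their pure strategies, so the opponent's mix sets the indifference.
Player 2 indifferent between I and II: p·(-2) + (1−p)·6 = p·4 + (1−p)·(-2) ⟹ 6 + (-8)p = (-2) + 6p ⟹ p = 4/7.
Player 1 indifferent between I and II: q·0 + (1−q)·(-4) = q·(-2) + (1−q)·5 ⟹ (-4) + 4q = 5 + (-7)q ⟹ q = 9/11.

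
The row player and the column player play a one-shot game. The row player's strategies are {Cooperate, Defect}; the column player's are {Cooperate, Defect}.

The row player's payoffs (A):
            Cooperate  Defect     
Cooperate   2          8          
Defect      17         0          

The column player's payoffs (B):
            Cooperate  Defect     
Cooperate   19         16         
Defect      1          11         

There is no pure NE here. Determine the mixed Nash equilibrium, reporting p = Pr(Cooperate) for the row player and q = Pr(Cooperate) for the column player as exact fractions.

p = 10/13, q = 8/23

In a mixed NE each player is indifferent between their pure strategies, so the opponent's mix sets the indifference.
The column player indifferent between Cooperate and Defect: p·19 + (1−p)·1 = p·16 + (1−p)·11 ⟹ 1 + 18p = 11 + 5p ⟹ p = 10/13.
The row player indifferent between Cooperate and Defect: q·2 + (1−q)·8 = q·17 + (1−q)·0 ⟹ 8 + (-6)q = 0 + 17q ⟹ q = 8/23.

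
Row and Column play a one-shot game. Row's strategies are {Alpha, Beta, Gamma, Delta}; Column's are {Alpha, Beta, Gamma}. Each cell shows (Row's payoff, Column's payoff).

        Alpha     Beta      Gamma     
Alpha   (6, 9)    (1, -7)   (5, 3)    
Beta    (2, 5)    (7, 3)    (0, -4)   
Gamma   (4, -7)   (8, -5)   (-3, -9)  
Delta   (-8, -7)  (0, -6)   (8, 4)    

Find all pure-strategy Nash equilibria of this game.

(Alpha, Alpha), (Gamma, Beta), and (Delta, Gamma)

A profile is a Nash equilibrium when each player is best-responding to the other.
Row's best responses — vs Alpha: Alpha (payoff 6); vs Beta: Gamma (payoff 8); vs Gamma: Delta (payoff 8).
Column's best responses — vs Alpha: Alpha (payoff 9); vs Beta: Alpha (payoff 5); vs Gamma: Beta (payoff -5); vs Delta: Gamma (payoff 4).
Mutual best responses occur at (Alpha, Alpha), (Gamma, Beta), and (Delta, Gamma); at each, neither player gains by switching.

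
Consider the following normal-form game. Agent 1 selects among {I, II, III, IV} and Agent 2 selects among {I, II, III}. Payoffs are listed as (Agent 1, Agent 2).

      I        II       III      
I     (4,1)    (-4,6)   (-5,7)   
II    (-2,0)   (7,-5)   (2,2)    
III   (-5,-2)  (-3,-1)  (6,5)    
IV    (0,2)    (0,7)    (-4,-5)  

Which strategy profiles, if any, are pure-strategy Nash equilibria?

Find each player's best response to every opponent strategy; NE are the intersections.
Agent 1's best responses — vs I: I (payoff 4); vs II: II (payoff 7); vs III: III (payoff 6).
Agent 2's best responses — vs I: III (payoff 7); vs II: III (payoff 2); vs III: III (payoff 5); vs IV: II (payoff 7).
The only mutual best response is (III, III); neither player gains by switching there.

(III, III)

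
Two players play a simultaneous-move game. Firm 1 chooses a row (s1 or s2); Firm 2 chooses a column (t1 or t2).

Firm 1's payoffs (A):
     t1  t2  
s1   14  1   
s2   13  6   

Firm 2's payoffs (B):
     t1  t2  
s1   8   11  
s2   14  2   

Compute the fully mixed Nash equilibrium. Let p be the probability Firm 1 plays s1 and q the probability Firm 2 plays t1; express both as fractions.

Each player's mixing probability is pinned down by making the *other* player indifferent.
Firm 2 indifferent between t1 and t2: p·8 + (1−p)·14 = p·11 + (1−p)·2 ⟹ 14 + (-6)p = 2 + 9p ⟹ p = 4/5.
Firm 1 indifferent between s1 and s2: q·14 + (1−q)·1 = q·13 + (1−q)·6 ⟹ 1 + 13q = 6 + 7q ⟹ q = 5/6.

p = 4/5, q = 5/6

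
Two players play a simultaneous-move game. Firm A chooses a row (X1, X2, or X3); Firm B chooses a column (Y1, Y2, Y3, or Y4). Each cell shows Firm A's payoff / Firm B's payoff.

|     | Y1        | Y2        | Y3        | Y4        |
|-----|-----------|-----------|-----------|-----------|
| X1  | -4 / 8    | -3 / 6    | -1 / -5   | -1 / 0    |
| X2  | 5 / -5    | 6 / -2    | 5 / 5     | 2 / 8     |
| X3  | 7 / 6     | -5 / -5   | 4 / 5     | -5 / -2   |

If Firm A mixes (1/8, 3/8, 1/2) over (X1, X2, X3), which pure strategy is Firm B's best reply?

Compute Firm B's expected payoff from each pure strategy against the given mix.
Y1: (1/8)·8 + (3/8)·(-5) + (1/2)·6 = 17/8
Y2: (1/8)·6 + (3/8)·(-2) + (1/2)·(-5) = -5/2
Y3: (1/8)·(-5) + (3/8)·5 + (1/2)·5 = 15/4
Y4: (1/8)·0 + (3/8)·8 + (1/2)·(-2) = 2
Highest expected payoff is 15/4, from Y3.

Y3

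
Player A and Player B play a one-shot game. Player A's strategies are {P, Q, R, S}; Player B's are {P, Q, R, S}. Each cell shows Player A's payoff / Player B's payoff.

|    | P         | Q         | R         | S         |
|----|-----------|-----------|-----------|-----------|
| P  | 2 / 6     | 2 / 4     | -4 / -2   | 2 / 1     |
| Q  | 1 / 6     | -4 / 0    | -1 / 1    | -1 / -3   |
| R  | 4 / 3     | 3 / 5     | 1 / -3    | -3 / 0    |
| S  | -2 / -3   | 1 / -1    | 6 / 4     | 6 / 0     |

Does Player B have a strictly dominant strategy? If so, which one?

None

A strategy is strictly dominant if it gives Player B a strictly higher payoff than every other strategy, against every choice by the opponent.
P is not dominant: against R, Q gives 5 > 3.
Q is not dominant: against P, P gives 6 > 4.
R is not dominant: against P, P gives 6 > -2.
S is not dominant: against P, P gives 6 > 1.
No single strategy is best against every opponent action.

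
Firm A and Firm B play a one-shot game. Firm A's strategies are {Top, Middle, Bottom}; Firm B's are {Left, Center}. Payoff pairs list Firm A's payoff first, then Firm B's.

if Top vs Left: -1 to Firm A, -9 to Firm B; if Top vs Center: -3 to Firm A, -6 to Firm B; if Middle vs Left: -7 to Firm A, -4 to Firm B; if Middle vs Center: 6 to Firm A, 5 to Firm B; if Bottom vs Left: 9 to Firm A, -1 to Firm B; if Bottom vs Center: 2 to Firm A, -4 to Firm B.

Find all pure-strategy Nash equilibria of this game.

Check mutual best responses: a cell is a NE iff neither player can gain by unilaterally deviating.
Firm A's best responses — vs Left: Bottom (payoff 9); vs Center: Middle (payoff 6).
Firm B's best responses — vs Top: Center (payoff -6); vs Middle: Center (payoff 5); vs Bottom: Left (payoff -1).
Mutual best responses occur at (Middle, Center) and (Bottom, Left); at each, neither player gains by switching.

(Middle, Center) and (Bottom, Left)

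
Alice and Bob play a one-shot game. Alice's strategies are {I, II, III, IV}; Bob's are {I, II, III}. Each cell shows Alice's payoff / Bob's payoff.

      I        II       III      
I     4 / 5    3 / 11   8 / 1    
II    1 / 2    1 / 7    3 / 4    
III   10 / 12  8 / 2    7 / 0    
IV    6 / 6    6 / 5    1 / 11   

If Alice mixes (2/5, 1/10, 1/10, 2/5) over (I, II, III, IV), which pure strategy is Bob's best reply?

II

Bob's best reply maximizes expected payoff against the mix.
I: (2/5)·5 + (1/10)·2 + (1/10)·12 + (2/5)·6 = 29/5
II: (2/5)·11 + (1/10)·7 + (1/10)·2 + (2/5)·5 = 73/10
III: (2/5)·1 + (1/10)·4 + (1/10)·0 + (2/5)·11 = 26/5
Highest expected payoff is 73/10, from II.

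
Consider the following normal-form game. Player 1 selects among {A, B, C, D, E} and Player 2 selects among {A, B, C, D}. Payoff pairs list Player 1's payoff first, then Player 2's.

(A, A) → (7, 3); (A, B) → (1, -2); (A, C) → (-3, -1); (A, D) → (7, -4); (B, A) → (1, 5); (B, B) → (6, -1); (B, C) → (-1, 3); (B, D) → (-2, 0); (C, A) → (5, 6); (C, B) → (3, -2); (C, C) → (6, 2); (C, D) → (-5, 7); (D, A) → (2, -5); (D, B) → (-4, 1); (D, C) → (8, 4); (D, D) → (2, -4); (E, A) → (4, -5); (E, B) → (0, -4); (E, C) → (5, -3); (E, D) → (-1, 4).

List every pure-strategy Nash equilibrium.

Check mutual best responses: a cell is a NE iff neither player can gain by unilaterally deviating.
Player 1's best responses — vs A: A (payoff 7); vs B: B (payoff 6); vs C: D (payoff 8); vs D: A (payoff 7).
Player 2's best responses — vs A: A (payoff 3); vs B: A (payoff 5); vs C: D (payoff 7); vs D: C (payoff 4); vs E: D (payoff 4).
Mutual best responses occur at (A, A) and (D, C); at each, neither player gains by switching.

(A, A) and (D, C)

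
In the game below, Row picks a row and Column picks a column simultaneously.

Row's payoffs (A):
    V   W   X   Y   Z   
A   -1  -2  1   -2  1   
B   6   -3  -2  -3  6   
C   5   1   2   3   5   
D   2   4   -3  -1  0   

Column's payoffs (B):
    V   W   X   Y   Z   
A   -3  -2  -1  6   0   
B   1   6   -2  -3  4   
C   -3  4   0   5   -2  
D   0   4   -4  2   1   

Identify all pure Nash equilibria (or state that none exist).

(C, Y) and (D, W)

A profile is a Nash equilibrium when each player is best-responding to the other.
Row's best responses — vs V: B (payoff 6); vs W: D (payoff 4); vs X: C (payoff 2); vs Y: C (payoff 3); vs Z: B (payoff 6).
Column's best responses — vs A: Y (payoff 6); vs B: W (payoff 6); vs C: Y (payoff 5); vs D: W (payoff 4).
Mutual best responses occur at (C, Y) and (D, W); at each, neither player gains by switching.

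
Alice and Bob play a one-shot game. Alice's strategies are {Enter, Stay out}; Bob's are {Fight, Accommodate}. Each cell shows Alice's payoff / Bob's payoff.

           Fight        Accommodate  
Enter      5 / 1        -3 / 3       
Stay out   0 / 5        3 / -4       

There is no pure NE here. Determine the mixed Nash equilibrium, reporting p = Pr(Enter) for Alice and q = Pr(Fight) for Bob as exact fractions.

In a mixed NE each player is indifferent between their pure strategies, so the opponent's mix sets the indifference.
Bob indifferent between Fight and Accommodate: p·1 + (1−p)·5 = p·3 + (1−p)·(-4) ⟹ 5 + (-4)p = (-4) + 7p ⟹ p = 9/11.
Alice indifferent between Enter and Stay out: q·5 + (1−q)·(-3) = q·0 + (1−q)·3 ⟹ (-3) + 8q = 3 + (-3)q ⟹ q = 6/11.

p = 9/11, q = 6/11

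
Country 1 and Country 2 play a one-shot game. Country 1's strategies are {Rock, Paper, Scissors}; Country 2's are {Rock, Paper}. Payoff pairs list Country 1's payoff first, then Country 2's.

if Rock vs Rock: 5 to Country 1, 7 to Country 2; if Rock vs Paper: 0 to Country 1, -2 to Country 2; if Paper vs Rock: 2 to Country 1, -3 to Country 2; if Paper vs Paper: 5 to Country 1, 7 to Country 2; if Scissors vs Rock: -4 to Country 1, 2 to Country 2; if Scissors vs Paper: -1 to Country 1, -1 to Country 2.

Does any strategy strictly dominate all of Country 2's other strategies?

Check whether one of Country 2's strategies beats all alternatives regardless of what the opponent does.
Rock is not dominant: against Paper, Paper gives 7 > -3.
Paper is not dominant: against Rock, Rock gives 7 > -2.
No single strategy is best against every opponent action.

No strictly dominant strategy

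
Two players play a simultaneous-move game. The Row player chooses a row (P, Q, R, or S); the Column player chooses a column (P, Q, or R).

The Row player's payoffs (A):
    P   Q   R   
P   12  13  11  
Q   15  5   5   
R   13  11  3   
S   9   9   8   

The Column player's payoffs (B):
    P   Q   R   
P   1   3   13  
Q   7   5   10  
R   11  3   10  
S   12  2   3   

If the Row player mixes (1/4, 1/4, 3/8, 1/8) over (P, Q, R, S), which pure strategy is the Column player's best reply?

Compute the Column player's expected payoff from each pure strategy against the given mix.
P: (1/4)·1 + (1/4)·7 + (3/8)·11 + (1/8)·12 = 61/8
Q: (1/4)·3 + (1/4)·5 + (3/8)·3 + (1/8)·2 = 27/8
R: (1/4)·13 + (1/4)·10 + (3/8)·10 + (1/8)·3 = 79/8
Highest expected payoff is 79/8, from R.

R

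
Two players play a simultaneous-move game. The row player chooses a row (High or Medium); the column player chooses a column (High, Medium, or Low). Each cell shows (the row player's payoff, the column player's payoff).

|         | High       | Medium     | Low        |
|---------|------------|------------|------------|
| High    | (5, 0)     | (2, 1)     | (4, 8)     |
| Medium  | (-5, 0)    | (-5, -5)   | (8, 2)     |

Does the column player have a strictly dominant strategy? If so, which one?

A strategy is strictly dominant if it gives the column player a strictly higher payoff than every other strategy, against every choice by the opponent.
Low strictly dominates: vs High: 8 > each of {0, 1}; vs Medium: 2 > each of {0, -5}.

Low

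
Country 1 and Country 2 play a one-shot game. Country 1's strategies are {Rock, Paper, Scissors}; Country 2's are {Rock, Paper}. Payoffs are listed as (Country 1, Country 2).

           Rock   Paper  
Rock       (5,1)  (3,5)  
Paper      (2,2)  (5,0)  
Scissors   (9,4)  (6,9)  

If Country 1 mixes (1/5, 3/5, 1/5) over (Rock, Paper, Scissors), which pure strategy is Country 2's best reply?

Country 2's best reply maximizes expected payoff against the mix.
Rock: (1/5)·1 + (3/5)·2 + (1/5)·4 = 11/5
Paper: (1/5)·5 + (3/5)·0 + (1/5)·9 = 14/5
Highest expected payoff is 14/5, from Paper.

Paper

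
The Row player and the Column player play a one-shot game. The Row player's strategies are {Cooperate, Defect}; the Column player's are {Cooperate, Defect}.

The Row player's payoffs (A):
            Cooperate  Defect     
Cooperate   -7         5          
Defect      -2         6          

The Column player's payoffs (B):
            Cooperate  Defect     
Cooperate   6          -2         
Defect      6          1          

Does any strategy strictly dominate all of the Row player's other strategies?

A strategy is strictly dominant if it gives the Row player a strictly higher payoff than every other strategy, against every choice by the opponent.
Defect strictly dominates: vs Cooperate: -2 > -7; vs Defect: 6 > 5.

Defect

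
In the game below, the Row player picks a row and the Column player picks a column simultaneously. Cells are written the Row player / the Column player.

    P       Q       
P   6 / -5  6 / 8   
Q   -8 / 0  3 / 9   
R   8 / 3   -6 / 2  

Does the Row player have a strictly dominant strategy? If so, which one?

No strictly dominant strategy

A strategy is strictly dominant if it gives the Row player a strictly higher payoff than every other strategy, against every choice by the opponent.
P is not dominant: against P, R gives 8 > 6.
Q is not dominant: against P, P gives 6 > -8.
R is not dominant: against Q, P gives 6 > -6.
No single strategy is best against every opponent action.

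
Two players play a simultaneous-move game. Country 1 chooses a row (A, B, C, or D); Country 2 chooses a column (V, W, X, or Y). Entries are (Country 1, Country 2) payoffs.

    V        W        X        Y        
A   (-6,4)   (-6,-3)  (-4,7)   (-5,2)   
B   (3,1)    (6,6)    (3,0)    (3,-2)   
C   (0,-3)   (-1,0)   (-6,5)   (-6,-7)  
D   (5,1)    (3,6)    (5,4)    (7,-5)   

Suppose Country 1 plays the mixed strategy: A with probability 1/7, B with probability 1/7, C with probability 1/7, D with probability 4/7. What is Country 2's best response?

X

Compute Country 2's expected payoff from each pure strategy against the given mix.
V: (1/7)·4 + (1/7)·1 + (1/7)·(-3) + (4/7)·1 = 6/7
W: (1/7)·(-3) + (1/7)·6 + (1/7)·0 + (4/7)·6 = 27/7
X: (1/7)·7 + (1/7)·0 + (1/7)·5 + (4/7)·4 = 4
Y: (1/7)·2 + (1/7)·(-2) + (1/7)·(-7) + (4/7)·(-5) = -27/7
Highest expected payoff is 4, from X.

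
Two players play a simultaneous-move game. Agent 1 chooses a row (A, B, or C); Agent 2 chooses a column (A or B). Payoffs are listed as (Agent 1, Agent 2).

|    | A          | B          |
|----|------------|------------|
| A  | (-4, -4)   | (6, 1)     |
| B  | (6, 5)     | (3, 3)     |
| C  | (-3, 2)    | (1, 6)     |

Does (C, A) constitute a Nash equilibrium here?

Holding Agent 2 at A: Agent 1 gets -3 from C but could get 6 by switching to B. Agent 1 has a profitable deviation.

No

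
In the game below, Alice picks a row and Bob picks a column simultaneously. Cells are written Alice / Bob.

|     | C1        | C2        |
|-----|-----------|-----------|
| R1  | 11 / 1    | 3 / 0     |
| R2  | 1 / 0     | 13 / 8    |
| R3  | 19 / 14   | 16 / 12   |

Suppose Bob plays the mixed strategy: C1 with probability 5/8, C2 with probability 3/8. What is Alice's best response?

R3

Compute Alice's expected payoff from each pure strategy against the given mix.
R1: (5/8)·11 + (3/8)·3 = 8
R2: (5/8)·1 + (3/8)·13 = 11/2
R3: (5/8)·19 + (3/8)·16 = 143/8
Highest expected payoff is 143/8, from R3.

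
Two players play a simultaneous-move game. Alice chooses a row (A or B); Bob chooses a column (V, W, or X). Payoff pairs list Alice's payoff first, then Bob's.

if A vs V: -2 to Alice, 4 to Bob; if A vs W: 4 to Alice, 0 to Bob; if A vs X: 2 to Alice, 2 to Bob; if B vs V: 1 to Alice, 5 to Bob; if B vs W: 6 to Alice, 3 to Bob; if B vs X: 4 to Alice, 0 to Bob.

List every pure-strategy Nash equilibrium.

(B, V)

Check mutual best responses: a cell is a NE iff neither player can gain by unilaterally deviating.
Alice's best responses — vs V: B (payoff 1); vs W: B (payoff 6); vs X: B (payoff 4).
Bob's best responses — vs A: V (payoff 4); vs B: V (payoff 5).
The only mutual best response is (B, V); neither player gains by switching there.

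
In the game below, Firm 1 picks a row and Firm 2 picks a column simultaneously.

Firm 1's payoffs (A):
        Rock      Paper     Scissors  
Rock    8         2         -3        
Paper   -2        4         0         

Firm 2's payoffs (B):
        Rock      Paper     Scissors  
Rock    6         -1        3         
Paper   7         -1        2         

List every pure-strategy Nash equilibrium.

A profile is a Nash equilibrium when each player is best-responding to the other.
Firm 1's best responses — vs Rock: Rock (payoff 8); vs Paper: Paper (payoff 4); vs Scissors: Paper (payoff 0).
Firm 2's best responses — vs Rock: Rock (payoff 6); vs Paper: Rock (payoff 7).
The only mutual best response is (Rock, Rock); neither player gains by switching there.

(Rock, Rock)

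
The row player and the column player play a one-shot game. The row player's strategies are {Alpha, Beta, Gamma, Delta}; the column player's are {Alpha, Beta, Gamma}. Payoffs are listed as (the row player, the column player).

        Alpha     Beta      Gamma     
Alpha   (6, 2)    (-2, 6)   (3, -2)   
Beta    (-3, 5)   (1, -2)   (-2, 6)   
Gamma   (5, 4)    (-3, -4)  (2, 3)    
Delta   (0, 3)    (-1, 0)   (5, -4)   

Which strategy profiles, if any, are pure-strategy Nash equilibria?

Find each player's best response to every opponent strategy; NE are the intersections.
The row player's best responses — vs Alpha: Alpha (payoff 6); vs Beta: Beta (payoff 1); vs Gamma: Delta (payoff 5).
The column player's best responses — vs Alpha: Beta (payoff 6); vs Beta: Gamma (payoff 6); vs Gamma: Alpha (payoff 4); vs Delta: Alpha (payoff 3).
No cell has both players best-responding. For instance, the row player's best reply to Gamma is Delta, but against Delta the column player prefers Alpha over Gamma.

There is no pure-strategy Nash equilibrium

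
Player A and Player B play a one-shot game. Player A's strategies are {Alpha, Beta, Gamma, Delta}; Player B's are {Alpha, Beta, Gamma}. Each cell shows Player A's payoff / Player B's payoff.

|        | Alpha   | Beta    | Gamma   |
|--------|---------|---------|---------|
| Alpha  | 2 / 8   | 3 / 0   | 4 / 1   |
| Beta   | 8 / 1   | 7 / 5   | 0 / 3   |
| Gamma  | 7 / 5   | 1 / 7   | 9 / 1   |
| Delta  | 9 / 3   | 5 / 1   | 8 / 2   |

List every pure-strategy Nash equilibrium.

A profile is a Nash equilibrium when each player is best-responding to the other.
Player A's best responses — vs Alpha: Delta (payoff 9); vs Beta: Beta (payoff 7); vs Gamma: Gamma (payoff 9).
Player B's best responses — vs Alpha: Alpha (payoff 8); vs Beta: Beta (payoff 5); vs Gamma: Beta (payoff 7); vs Delta: Alpha (payoff 3).
Mutual best responses occur at (Beta, Beta) and (Delta, Alpha); at each, neither player gains by switching.

(Beta, Beta) and (Delta, Alpha)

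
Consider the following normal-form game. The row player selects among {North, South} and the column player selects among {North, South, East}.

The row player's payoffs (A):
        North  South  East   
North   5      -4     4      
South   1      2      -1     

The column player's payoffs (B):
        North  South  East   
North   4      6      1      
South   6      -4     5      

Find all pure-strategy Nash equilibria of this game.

Find each player's best response to every opponent strategy; NE are the intersections.
The row player's best responses — vs North: North (payoff 5); vs South: South (payoff 2); vs East: North (payoff 4).
The column player's best responses — vs North: South (payoff 6); vs South: North (payoff 6).
No cell has both players best-responding. For instance, the row player's best reply to South is South, but against South the column player prefers North over South.

None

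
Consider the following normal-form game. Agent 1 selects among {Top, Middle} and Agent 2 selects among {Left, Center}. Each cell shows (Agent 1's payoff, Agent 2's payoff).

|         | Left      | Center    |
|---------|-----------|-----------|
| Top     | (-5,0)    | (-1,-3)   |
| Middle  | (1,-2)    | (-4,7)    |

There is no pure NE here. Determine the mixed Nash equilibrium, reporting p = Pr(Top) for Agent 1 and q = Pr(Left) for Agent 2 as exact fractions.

p = 3/4, q = 1/3

Each player's mixing probability is pinned down by making the *other* player indifferent.
Agent 2 indifferent between Left and Center: p·0 + (1−p)·(-2) = p·(-3) + (1−p)·7 ⟹ (-2) + 2p = 7 + (-10)p ⟹ p = 3/4.
Agent 1 indifferent between Top and Middle: q·(-5) + (1−q)·(-1) = q·1 + (1−q)·(-4) ⟹ (-1) + (-4)q = (-4) + 5q ⟹ q = 1/3.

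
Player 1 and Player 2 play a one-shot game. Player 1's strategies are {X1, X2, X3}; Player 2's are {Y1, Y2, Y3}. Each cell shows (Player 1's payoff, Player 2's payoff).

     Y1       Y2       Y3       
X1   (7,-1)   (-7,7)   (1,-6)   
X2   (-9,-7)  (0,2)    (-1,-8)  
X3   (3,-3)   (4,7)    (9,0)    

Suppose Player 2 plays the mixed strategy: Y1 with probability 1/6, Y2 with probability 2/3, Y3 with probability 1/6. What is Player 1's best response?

X3

Compute Player 1's expected payoff from each pure strategy against the given mix.
X1: (1/6)·7 + (2/3)·(-7) + (1/6)·1 = -10/3
X2: (1/6)·(-9) + (2/3)·0 + (1/6)·(-1) = -5/3
X3: (1/6)·3 + (2/3)·4 + (1/6)·9 = 14/3
Highest expected payoff is 14/3, from X3.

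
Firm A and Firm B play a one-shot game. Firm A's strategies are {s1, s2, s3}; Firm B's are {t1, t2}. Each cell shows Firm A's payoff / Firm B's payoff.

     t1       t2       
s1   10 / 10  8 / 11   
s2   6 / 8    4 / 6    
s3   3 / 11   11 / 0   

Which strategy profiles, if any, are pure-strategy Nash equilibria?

Find each player's best response to every opponent strategy; NE are the intersections.
Firm A's best responses — vs t1: s1 (payoff 10); vs t2: s3 (payoff 11).
Firm B's best responses — vs s1: t2 (payoff 11); vs s2: t1 (payoff 8); vs s3: t1 (payoff 11).
No cell has both players best-responding. For instance, Firm A's best reply to t1 is s1, but against s1 Firm B prefers t2 over t1.

No pure-strategy Nash equilibrium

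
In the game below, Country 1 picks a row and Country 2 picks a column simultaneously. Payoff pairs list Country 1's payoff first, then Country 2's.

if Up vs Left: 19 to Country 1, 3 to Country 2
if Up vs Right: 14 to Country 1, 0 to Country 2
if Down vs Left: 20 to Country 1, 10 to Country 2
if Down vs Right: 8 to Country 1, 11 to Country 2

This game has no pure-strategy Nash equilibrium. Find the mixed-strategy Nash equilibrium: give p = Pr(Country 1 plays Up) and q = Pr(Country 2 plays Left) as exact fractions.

p = 1/4, q = 6/7

In a mixed NE each player is indifferent between their pure strategies, so the opponent's mix sets the indifference.
Country 2 indifferent between Left and Right: p·3 + (1−p)·10 = p·0 + (1−p)·11 ⟹ 10 + (-7)p = 11 + (-11)p ⟹ p = 1/4.
Country 1 indifferent between Up and Down: q·19 + (1−q)·14 = q·20 + (1−q)·8 ⟹ 14 + 5q = 8 + 12q ⟹ q = 6/7.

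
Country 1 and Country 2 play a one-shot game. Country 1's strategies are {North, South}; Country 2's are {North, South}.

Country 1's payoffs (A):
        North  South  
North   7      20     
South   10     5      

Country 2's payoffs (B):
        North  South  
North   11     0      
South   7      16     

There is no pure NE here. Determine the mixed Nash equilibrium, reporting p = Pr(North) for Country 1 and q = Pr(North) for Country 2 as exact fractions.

In a mixed NE each player is indifferent between their pure strategies, so the opponent's mix sets the indifference.
Country 2 indifferent between North and South: p·11 + (1−p)·7 = p·0 + (1−p)·16 ⟹ 7 + 4p = 16 + (-16)p ⟹ p = 9/20.
Country 1 indifferent between North and South: q·7 + (1−q)·20 = q·10 + (1−q)·5 ⟹ 20 + (-13)q = 5 + 5q ⟹ q = 5/6.

p = 9/20, q = 5/6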